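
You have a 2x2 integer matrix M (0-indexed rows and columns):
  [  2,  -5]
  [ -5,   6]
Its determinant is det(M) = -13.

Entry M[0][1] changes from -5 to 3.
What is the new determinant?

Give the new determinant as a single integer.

Answer: 27

Derivation:
det is linear in row 0: changing M[0][1] by delta changes det by delta * cofactor(0,1).
Cofactor C_01 = (-1)^(0+1) * minor(0,1) = 5
Entry delta = 3 - -5 = 8
Det delta = 8 * 5 = 40
New det = -13 + 40 = 27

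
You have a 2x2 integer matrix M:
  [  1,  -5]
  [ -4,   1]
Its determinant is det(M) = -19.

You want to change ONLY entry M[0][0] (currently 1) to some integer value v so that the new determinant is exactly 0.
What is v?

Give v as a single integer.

Answer: 20

Derivation:
det is linear in entry M[0][0]: det = old_det + (v - 1) * C_00
Cofactor C_00 = 1
Want det = 0: -19 + (v - 1) * 1 = 0
  (v - 1) = 19 / 1 = 19
  v = 1 + (19) = 20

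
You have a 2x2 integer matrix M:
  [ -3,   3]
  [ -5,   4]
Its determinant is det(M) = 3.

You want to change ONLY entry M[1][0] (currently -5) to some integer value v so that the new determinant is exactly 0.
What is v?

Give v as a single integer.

det is linear in entry M[1][0]: det = old_det + (v - -5) * C_10
Cofactor C_10 = -3
Want det = 0: 3 + (v - -5) * -3 = 0
  (v - -5) = -3 / -3 = 1
  v = -5 + (1) = -4

Answer: -4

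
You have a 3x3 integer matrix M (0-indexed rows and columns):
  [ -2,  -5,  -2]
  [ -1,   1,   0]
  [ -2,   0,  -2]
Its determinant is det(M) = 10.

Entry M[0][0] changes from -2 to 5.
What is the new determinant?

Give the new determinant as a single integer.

Answer: -4

Derivation:
det is linear in row 0: changing M[0][0] by delta changes det by delta * cofactor(0,0).
Cofactor C_00 = (-1)^(0+0) * minor(0,0) = -2
Entry delta = 5 - -2 = 7
Det delta = 7 * -2 = -14
New det = 10 + -14 = -4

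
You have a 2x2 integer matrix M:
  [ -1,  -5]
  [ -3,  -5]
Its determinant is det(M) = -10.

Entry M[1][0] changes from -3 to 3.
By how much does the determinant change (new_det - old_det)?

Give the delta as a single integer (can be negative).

Answer: 30

Derivation:
Cofactor C_10 = 5
Entry delta = 3 - -3 = 6
Det delta = entry_delta * cofactor = 6 * 5 = 30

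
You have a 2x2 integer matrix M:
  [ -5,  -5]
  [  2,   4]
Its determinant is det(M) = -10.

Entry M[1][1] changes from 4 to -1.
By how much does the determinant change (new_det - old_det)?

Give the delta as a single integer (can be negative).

Cofactor C_11 = -5
Entry delta = -1 - 4 = -5
Det delta = entry_delta * cofactor = -5 * -5 = 25

Answer: 25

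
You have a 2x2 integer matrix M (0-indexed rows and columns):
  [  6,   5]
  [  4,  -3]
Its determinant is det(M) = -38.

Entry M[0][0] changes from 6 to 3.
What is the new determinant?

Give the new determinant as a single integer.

det is linear in row 0: changing M[0][0] by delta changes det by delta * cofactor(0,0).
Cofactor C_00 = (-1)^(0+0) * minor(0,0) = -3
Entry delta = 3 - 6 = -3
Det delta = -3 * -3 = 9
New det = -38 + 9 = -29

Answer: -29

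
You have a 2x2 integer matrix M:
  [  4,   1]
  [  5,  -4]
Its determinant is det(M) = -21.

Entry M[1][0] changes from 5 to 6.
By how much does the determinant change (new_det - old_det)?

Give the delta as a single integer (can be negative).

Cofactor C_10 = -1
Entry delta = 6 - 5 = 1
Det delta = entry_delta * cofactor = 1 * -1 = -1

Answer: -1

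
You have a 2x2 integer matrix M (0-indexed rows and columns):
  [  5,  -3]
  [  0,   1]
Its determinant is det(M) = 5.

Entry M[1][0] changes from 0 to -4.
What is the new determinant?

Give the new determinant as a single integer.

Answer: -7

Derivation:
det is linear in row 1: changing M[1][0] by delta changes det by delta * cofactor(1,0).
Cofactor C_10 = (-1)^(1+0) * minor(1,0) = 3
Entry delta = -4 - 0 = -4
Det delta = -4 * 3 = -12
New det = 5 + -12 = -7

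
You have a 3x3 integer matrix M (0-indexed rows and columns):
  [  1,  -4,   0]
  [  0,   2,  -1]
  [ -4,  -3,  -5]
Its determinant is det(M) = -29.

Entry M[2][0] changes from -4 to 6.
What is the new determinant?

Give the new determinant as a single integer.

det is linear in row 2: changing M[2][0] by delta changes det by delta * cofactor(2,0).
Cofactor C_20 = (-1)^(2+0) * minor(2,0) = 4
Entry delta = 6 - -4 = 10
Det delta = 10 * 4 = 40
New det = -29 + 40 = 11

Answer: 11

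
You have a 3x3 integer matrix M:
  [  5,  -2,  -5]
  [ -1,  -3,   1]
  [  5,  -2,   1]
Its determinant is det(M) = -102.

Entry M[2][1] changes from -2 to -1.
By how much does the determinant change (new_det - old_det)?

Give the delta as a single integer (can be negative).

Cofactor C_21 = 0
Entry delta = -1 - -2 = 1
Det delta = entry_delta * cofactor = 1 * 0 = 0

Answer: 0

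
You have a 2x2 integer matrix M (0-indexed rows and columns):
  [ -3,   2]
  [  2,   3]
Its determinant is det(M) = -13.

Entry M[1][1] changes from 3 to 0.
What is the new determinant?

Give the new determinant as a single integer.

Answer: -4

Derivation:
det is linear in row 1: changing M[1][1] by delta changes det by delta * cofactor(1,1).
Cofactor C_11 = (-1)^(1+1) * minor(1,1) = -3
Entry delta = 0 - 3 = -3
Det delta = -3 * -3 = 9
New det = -13 + 9 = -4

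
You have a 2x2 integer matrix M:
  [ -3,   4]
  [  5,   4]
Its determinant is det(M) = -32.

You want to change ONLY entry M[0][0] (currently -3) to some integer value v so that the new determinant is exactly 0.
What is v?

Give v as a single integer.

Answer: 5

Derivation:
det is linear in entry M[0][0]: det = old_det + (v - -3) * C_00
Cofactor C_00 = 4
Want det = 0: -32 + (v - -3) * 4 = 0
  (v - -3) = 32 / 4 = 8
  v = -3 + (8) = 5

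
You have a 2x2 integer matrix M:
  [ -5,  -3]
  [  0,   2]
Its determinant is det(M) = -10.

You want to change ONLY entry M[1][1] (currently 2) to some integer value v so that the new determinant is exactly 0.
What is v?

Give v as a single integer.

Answer: 0

Derivation:
det is linear in entry M[1][1]: det = old_det + (v - 2) * C_11
Cofactor C_11 = -5
Want det = 0: -10 + (v - 2) * -5 = 0
  (v - 2) = 10 / -5 = -2
  v = 2 + (-2) = 0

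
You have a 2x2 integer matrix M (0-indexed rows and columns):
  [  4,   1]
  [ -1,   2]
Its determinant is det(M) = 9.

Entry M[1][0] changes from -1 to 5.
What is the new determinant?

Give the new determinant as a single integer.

Answer: 3

Derivation:
det is linear in row 1: changing M[1][0] by delta changes det by delta * cofactor(1,0).
Cofactor C_10 = (-1)^(1+0) * minor(1,0) = -1
Entry delta = 5 - -1 = 6
Det delta = 6 * -1 = -6
New det = 9 + -6 = 3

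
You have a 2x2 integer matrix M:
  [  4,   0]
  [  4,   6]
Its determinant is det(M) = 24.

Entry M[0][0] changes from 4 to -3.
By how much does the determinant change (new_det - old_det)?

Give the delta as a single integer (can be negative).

Cofactor C_00 = 6
Entry delta = -3 - 4 = -7
Det delta = entry_delta * cofactor = -7 * 6 = -42

Answer: -42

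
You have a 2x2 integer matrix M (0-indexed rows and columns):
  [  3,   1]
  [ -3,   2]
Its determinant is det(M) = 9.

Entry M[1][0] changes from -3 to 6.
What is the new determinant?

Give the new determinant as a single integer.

Answer: 0

Derivation:
det is linear in row 1: changing M[1][0] by delta changes det by delta * cofactor(1,0).
Cofactor C_10 = (-1)^(1+0) * minor(1,0) = -1
Entry delta = 6 - -3 = 9
Det delta = 9 * -1 = -9
New det = 9 + -9 = 0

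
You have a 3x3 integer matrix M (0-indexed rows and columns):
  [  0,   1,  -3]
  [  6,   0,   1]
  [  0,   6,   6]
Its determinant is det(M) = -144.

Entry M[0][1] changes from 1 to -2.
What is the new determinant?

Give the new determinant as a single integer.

Answer: -36

Derivation:
det is linear in row 0: changing M[0][1] by delta changes det by delta * cofactor(0,1).
Cofactor C_01 = (-1)^(0+1) * minor(0,1) = -36
Entry delta = -2 - 1 = -3
Det delta = -3 * -36 = 108
New det = -144 + 108 = -36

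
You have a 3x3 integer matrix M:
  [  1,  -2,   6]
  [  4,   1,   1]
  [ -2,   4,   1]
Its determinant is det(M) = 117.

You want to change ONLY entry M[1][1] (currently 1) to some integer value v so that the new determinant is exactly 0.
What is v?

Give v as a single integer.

det is linear in entry M[1][1]: det = old_det + (v - 1) * C_11
Cofactor C_11 = 13
Want det = 0: 117 + (v - 1) * 13 = 0
  (v - 1) = -117 / 13 = -9
  v = 1 + (-9) = -8

Answer: -8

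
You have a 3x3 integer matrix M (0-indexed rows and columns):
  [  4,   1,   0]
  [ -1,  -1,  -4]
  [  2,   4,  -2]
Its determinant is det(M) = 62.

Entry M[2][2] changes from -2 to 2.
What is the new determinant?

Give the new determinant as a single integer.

det is linear in row 2: changing M[2][2] by delta changes det by delta * cofactor(2,2).
Cofactor C_22 = (-1)^(2+2) * minor(2,2) = -3
Entry delta = 2 - -2 = 4
Det delta = 4 * -3 = -12
New det = 62 + -12 = 50

Answer: 50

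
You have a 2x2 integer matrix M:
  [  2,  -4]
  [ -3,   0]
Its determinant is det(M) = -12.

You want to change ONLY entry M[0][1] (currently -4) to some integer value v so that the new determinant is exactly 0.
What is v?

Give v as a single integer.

det is linear in entry M[0][1]: det = old_det + (v - -4) * C_01
Cofactor C_01 = 3
Want det = 0: -12 + (v - -4) * 3 = 0
  (v - -4) = 12 / 3 = 4
  v = -4 + (4) = 0

Answer: 0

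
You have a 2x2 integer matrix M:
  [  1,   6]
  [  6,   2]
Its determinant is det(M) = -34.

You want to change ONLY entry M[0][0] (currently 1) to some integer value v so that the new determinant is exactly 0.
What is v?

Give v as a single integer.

det is linear in entry M[0][0]: det = old_det + (v - 1) * C_00
Cofactor C_00 = 2
Want det = 0: -34 + (v - 1) * 2 = 0
  (v - 1) = 34 / 2 = 17
  v = 1 + (17) = 18

Answer: 18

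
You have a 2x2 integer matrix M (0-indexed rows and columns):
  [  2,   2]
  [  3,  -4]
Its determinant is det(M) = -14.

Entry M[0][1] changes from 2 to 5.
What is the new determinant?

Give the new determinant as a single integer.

det is linear in row 0: changing M[0][1] by delta changes det by delta * cofactor(0,1).
Cofactor C_01 = (-1)^(0+1) * minor(0,1) = -3
Entry delta = 5 - 2 = 3
Det delta = 3 * -3 = -9
New det = -14 + -9 = -23

Answer: -23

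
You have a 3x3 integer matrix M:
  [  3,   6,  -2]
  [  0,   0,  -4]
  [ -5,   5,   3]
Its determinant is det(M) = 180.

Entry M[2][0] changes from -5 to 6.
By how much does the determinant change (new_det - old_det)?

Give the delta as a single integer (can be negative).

Cofactor C_20 = -24
Entry delta = 6 - -5 = 11
Det delta = entry_delta * cofactor = 11 * -24 = -264

Answer: -264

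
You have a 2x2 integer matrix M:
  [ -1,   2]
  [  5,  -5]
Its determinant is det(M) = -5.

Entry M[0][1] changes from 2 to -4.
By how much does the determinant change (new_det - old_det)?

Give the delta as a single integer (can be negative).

Answer: 30

Derivation:
Cofactor C_01 = -5
Entry delta = -4 - 2 = -6
Det delta = entry_delta * cofactor = -6 * -5 = 30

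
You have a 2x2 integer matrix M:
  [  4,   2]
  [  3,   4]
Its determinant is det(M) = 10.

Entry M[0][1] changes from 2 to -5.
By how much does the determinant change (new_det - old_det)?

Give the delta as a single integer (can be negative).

Answer: 21

Derivation:
Cofactor C_01 = -3
Entry delta = -5 - 2 = -7
Det delta = entry_delta * cofactor = -7 * -3 = 21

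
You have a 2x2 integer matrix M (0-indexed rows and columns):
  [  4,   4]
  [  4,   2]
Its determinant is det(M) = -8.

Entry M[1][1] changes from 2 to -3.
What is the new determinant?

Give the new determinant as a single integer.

Answer: -28

Derivation:
det is linear in row 1: changing M[1][1] by delta changes det by delta * cofactor(1,1).
Cofactor C_11 = (-1)^(1+1) * minor(1,1) = 4
Entry delta = -3 - 2 = -5
Det delta = -5 * 4 = -20
New det = -8 + -20 = -28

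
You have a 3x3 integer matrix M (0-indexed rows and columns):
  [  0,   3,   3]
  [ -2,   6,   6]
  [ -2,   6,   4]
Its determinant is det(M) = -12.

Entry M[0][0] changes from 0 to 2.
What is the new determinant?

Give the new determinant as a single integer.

Answer: -36

Derivation:
det is linear in row 0: changing M[0][0] by delta changes det by delta * cofactor(0,0).
Cofactor C_00 = (-1)^(0+0) * minor(0,0) = -12
Entry delta = 2 - 0 = 2
Det delta = 2 * -12 = -24
New det = -12 + -24 = -36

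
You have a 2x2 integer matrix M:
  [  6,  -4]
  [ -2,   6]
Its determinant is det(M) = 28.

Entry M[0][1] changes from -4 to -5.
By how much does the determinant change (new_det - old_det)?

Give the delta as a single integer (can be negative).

Answer: -2

Derivation:
Cofactor C_01 = 2
Entry delta = -5 - -4 = -1
Det delta = entry_delta * cofactor = -1 * 2 = -2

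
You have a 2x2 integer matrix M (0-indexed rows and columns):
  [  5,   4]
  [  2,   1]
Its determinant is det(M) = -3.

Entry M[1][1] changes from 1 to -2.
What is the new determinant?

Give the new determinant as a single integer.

Answer: -18

Derivation:
det is linear in row 1: changing M[1][1] by delta changes det by delta * cofactor(1,1).
Cofactor C_11 = (-1)^(1+1) * minor(1,1) = 5
Entry delta = -2 - 1 = -3
Det delta = -3 * 5 = -15
New det = -3 + -15 = -18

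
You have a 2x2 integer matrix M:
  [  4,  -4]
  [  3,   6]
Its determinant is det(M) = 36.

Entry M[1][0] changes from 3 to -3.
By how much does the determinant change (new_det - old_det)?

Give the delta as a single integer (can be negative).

Answer: -24

Derivation:
Cofactor C_10 = 4
Entry delta = -3 - 3 = -6
Det delta = entry_delta * cofactor = -6 * 4 = -24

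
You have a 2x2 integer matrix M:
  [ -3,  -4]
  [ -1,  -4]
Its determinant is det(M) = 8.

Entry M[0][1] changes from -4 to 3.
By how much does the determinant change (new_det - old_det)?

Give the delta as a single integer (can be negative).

Answer: 7

Derivation:
Cofactor C_01 = 1
Entry delta = 3 - -4 = 7
Det delta = entry_delta * cofactor = 7 * 1 = 7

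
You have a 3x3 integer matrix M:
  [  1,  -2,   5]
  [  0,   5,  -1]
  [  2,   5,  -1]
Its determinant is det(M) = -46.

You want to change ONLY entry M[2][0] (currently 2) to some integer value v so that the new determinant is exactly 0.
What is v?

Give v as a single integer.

Answer: 0

Derivation:
det is linear in entry M[2][0]: det = old_det + (v - 2) * C_20
Cofactor C_20 = -23
Want det = 0: -46 + (v - 2) * -23 = 0
  (v - 2) = 46 / -23 = -2
  v = 2 + (-2) = 0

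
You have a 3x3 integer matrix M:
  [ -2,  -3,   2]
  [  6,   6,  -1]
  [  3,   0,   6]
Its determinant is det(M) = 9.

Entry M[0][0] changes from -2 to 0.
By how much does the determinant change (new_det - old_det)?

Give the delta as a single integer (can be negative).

Cofactor C_00 = 36
Entry delta = 0 - -2 = 2
Det delta = entry_delta * cofactor = 2 * 36 = 72

Answer: 72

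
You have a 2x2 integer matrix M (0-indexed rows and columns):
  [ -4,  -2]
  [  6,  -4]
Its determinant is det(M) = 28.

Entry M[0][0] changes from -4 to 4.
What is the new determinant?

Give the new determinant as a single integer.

det is linear in row 0: changing M[0][0] by delta changes det by delta * cofactor(0,0).
Cofactor C_00 = (-1)^(0+0) * minor(0,0) = -4
Entry delta = 4 - -4 = 8
Det delta = 8 * -4 = -32
New det = 28 + -32 = -4

Answer: -4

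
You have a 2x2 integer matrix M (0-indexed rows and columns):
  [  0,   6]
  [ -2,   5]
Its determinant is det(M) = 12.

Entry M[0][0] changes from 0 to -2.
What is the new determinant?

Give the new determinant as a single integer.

det is linear in row 0: changing M[0][0] by delta changes det by delta * cofactor(0,0).
Cofactor C_00 = (-1)^(0+0) * minor(0,0) = 5
Entry delta = -2 - 0 = -2
Det delta = -2 * 5 = -10
New det = 12 + -10 = 2

Answer: 2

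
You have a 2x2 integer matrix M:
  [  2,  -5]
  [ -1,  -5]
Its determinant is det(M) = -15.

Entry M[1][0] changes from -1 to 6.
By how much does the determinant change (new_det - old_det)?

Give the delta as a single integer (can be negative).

Cofactor C_10 = 5
Entry delta = 6 - -1 = 7
Det delta = entry_delta * cofactor = 7 * 5 = 35

Answer: 35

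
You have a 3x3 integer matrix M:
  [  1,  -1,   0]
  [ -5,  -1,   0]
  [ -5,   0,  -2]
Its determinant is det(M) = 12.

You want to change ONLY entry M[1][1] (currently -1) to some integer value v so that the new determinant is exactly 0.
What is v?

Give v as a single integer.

det is linear in entry M[1][1]: det = old_det + (v - -1) * C_11
Cofactor C_11 = -2
Want det = 0: 12 + (v - -1) * -2 = 0
  (v - -1) = -12 / -2 = 6
  v = -1 + (6) = 5

Answer: 5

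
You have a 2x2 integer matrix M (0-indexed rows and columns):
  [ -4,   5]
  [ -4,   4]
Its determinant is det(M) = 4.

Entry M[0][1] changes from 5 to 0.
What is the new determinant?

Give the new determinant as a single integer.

det is linear in row 0: changing M[0][1] by delta changes det by delta * cofactor(0,1).
Cofactor C_01 = (-1)^(0+1) * minor(0,1) = 4
Entry delta = 0 - 5 = -5
Det delta = -5 * 4 = -20
New det = 4 + -20 = -16

Answer: -16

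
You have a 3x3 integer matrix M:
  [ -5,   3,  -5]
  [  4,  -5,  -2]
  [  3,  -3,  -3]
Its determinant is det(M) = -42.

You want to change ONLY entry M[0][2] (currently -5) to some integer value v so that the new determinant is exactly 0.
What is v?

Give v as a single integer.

det is linear in entry M[0][2]: det = old_det + (v - -5) * C_02
Cofactor C_02 = 3
Want det = 0: -42 + (v - -5) * 3 = 0
  (v - -5) = 42 / 3 = 14
  v = -5 + (14) = 9

Answer: 9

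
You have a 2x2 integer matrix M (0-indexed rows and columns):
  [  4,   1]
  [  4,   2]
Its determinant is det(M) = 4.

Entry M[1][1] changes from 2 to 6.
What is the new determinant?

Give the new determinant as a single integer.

det is linear in row 1: changing M[1][1] by delta changes det by delta * cofactor(1,1).
Cofactor C_11 = (-1)^(1+1) * minor(1,1) = 4
Entry delta = 6 - 2 = 4
Det delta = 4 * 4 = 16
New det = 4 + 16 = 20

Answer: 20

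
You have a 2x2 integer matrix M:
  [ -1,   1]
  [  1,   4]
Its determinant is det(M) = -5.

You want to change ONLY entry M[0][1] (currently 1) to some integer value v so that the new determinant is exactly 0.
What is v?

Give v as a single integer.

det is linear in entry M[0][1]: det = old_det + (v - 1) * C_01
Cofactor C_01 = -1
Want det = 0: -5 + (v - 1) * -1 = 0
  (v - 1) = 5 / -1 = -5
  v = 1 + (-5) = -4

Answer: -4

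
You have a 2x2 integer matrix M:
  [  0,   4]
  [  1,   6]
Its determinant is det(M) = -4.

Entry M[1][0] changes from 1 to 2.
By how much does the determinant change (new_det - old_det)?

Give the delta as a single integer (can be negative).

Answer: -4

Derivation:
Cofactor C_10 = -4
Entry delta = 2 - 1 = 1
Det delta = entry_delta * cofactor = 1 * -4 = -4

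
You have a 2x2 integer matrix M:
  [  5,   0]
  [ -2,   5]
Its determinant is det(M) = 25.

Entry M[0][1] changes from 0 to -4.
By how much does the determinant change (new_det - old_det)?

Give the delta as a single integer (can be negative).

Cofactor C_01 = 2
Entry delta = -4 - 0 = -4
Det delta = entry_delta * cofactor = -4 * 2 = -8

Answer: -8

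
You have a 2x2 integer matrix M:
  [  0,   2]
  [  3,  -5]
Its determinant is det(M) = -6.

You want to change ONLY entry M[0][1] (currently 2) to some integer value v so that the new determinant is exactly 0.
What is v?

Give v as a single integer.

det is linear in entry M[0][1]: det = old_det + (v - 2) * C_01
Cofactor C_01 = -3
Want det = 0: -6 + (v - 2) * -3 = 0
  (v - 2) = 6 / -3 = -2
  v = 2 + (-2) = 0

Answer: 0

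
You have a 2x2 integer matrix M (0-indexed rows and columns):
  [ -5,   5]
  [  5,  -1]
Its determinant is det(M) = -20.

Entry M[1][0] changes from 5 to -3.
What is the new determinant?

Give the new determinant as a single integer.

Answer: 20

Derivation:
det is linear in row 1: changing M[1][0] by delta changes det by delta * cofactor(1,0).
Cofactor C_10 = (-1)^(1+0) * minor(1,0) = -5
Entry delta = -3 - 5 = -8
Det delta = -8 * -5 = 40
New det = -20 + 40 = 20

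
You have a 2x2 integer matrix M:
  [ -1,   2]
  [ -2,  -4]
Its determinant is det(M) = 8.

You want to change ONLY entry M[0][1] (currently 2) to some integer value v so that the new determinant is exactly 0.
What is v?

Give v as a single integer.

det is linear in entry M[0][1]: det = old_det + (v - 2) * C_01
Cofactor C_01 = 2
Want det = 0: 8 + (v - 2) * 2 = 0
  (v - 2) = -8 / 2 = -4
  v = 2 + (-4) = -2

Answer: -2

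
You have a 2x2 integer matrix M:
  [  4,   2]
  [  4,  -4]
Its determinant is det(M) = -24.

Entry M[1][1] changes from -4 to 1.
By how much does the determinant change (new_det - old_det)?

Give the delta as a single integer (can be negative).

Answer: 20

Derivation:
Cofactor C_11 = 4
Entry delta = 1 - -4 = 5
Det delta = entry_delta * cofactor = 5 * 4 = 20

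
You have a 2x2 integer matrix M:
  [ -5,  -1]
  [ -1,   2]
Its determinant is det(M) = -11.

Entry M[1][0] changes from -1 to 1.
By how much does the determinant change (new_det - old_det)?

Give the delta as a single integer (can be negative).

Answer: 2

Derivation:
Cofactor C_10 = 1
Entry delta = 1 - -1 = 2
Det delta = entry_delta * cofactor = 2 * 1 = 2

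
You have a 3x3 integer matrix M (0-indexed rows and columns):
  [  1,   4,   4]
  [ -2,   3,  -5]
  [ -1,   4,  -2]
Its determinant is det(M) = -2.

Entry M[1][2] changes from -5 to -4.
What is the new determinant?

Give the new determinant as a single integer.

det is linear in row 1: changing M[1][2] by delta changes det by delta * cofactor(1,2).
Cofactor C_12 = (-1)^(1+2) * minor(1,2) = -8
Entry delta = -4 - -5 = 1
Det delta = 1 * -8 = -8
New det = -2 + -8 = -10

Answer: -10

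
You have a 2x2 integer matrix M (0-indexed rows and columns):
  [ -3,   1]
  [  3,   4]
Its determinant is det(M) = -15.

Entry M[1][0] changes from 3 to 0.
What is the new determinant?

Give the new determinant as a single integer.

det is linear in row 1: changing M[1][0] by delta changes det by delta * cofactor(1,0).
Cofactor C_10 = (-1)^(1+0) * minor(1,0) = -1
Entry delta = 0 - 3 = -3
Det delta = -3 * -1 = 3
New det = -15 + 3 = -12

Answer: -12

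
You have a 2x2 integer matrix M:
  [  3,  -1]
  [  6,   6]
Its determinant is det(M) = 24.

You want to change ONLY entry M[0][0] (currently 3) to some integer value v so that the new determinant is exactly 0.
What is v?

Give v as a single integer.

Answer: -1

Derivation:
det is linear in entry M[0][0]: det = old_det + (v - 3) * C_00
Cofactor C_00 = 6
Want det = 0: 24 + (v - 3) * 6 = 0
  (v - 3) = -24 / 6 = -4
  v = 3 + (-4) = -1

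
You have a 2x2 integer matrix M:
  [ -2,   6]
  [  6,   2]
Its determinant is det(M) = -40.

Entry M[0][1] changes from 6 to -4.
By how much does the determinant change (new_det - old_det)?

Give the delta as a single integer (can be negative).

Answer: 60

Derivation:
Cofactor C_01 = -6
Entry delta = -4 - 6 = -10
Det delta = entry_delta * cofactor = -10 * -6 = 60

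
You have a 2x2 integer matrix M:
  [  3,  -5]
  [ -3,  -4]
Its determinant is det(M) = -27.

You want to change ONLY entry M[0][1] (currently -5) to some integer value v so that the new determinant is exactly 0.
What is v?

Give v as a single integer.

det is linear in entry M[0][1]: det = old_det + (v - -5) * C_01
Cofactor C_01 = 3
Want det = 0: -27 + (v - -5) * 3 = 0
  (v - -5) = 27 / 3 = 9
  v = -5 + (9) = 4

Answer: 4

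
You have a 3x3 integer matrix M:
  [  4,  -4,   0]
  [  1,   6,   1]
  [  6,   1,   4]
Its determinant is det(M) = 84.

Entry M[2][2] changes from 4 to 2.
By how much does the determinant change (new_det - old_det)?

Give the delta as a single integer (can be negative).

Cofactor C_22 = 28
Entry delta = 2 - 4 = -2
Det delta = entry_delta * cofactor = -2 * 28 = -56

Answer: -56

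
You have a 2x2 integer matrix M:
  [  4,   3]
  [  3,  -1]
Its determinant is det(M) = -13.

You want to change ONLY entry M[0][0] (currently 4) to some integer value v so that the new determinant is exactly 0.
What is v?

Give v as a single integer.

det is linear in entry M[0][0]: det = old_det + (v - 4) * C_00
Cofactor C_00 = -1
Want det = 0: -13 + (v - 4) * -1 = 0
  (v - 4) = 13 / -1 = -13
  v = 4 + (-13) = -9

Answer: -9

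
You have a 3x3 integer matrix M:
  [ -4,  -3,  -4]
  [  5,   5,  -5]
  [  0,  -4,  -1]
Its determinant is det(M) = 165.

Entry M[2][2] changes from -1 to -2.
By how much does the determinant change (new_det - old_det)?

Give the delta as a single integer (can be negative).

Answer: 5

Derivation:
Cofactor C_22 = -5
Entry delta = -2 - -1 = -1
Det delta = entry_delta * cofactor = -1 * -5 = 5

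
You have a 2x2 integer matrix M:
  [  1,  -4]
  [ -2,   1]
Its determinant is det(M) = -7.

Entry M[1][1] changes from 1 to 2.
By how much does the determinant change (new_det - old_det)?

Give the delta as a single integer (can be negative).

Cofactor C_11 = 1
Entry delta = 2 - 1 = 1
Det delta = entry_delta * cofactor = 1 * 1 = 1

Answer: 1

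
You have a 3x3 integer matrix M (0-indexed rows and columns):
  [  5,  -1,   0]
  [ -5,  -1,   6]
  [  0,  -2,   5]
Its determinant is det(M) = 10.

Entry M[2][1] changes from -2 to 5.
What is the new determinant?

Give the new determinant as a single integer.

det is linear in row 2: changing M[2][1] by delta changes det by delta * cofactor(2,1).
Cofactor C_21 = (-1)^(2+1) * minor(2,1) = -30
Entry delta = 5 - -2 = 7
Det delta = 7 * -30 = -210
New det = 10 + -210 = -200

Answer: -200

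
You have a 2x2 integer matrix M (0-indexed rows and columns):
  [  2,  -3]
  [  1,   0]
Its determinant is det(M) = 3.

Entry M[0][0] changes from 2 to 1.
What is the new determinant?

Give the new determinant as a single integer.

det is linear in row 0: changing M[0][0] by delta changes det by delta * cofactor(0,0).
Cofactor C_00 = (-1)^(0+0) * minor(0,0) = 0
Entry delta = 1 - 2 = -1
Det delta = -1 * 0 = 0
New det = 3 + 0 = 3

Answer: 3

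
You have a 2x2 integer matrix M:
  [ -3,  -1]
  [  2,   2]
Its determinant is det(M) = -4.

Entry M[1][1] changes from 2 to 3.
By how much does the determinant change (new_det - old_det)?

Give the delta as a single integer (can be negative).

Answer: -3

Derivation:
Cofactor C_11 = -3
Entry delta = 3 - 2 = 1
Det delta = entry_delta * cofactor = 1 * -3 = -3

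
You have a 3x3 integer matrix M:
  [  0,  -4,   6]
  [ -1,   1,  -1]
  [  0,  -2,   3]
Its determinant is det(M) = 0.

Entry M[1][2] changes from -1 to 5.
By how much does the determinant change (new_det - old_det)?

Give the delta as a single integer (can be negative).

Cofactor C_12 = 0
Entry delta = 5 - -1 = 6
Det delta = entry_delta * cofactor = 6 * 0 = 0

Answer: 0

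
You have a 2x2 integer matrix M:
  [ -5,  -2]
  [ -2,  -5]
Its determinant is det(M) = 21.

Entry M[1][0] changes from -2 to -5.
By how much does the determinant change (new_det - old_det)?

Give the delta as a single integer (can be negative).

Answer: -6

Derivation:
Cofactor C_10 = 2
Entry delta = -5 - -2 = -3
Det delta = entry_delta * cofactor = -3 * 2 = -6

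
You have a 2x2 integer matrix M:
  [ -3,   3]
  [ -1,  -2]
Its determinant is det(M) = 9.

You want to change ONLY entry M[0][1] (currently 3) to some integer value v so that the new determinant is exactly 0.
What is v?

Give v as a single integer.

Answer: -6

Derivation:
det is linear in entry M[0][1]: det = old_det + (v - 3) * C_01
Cofactor C_01 = 1
Want det = 0: 9 + (v - 3) * 1 = 0
  (v - 3) = -9 / 1 = -9
  v = 3 + (-9) = -6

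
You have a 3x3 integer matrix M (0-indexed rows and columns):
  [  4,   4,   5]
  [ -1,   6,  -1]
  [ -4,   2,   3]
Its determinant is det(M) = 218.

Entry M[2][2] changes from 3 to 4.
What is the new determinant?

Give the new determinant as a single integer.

Answer: 246

Derivation:
det is linear in row 2: changing M[2][2] by delta changes det by delta * cofactor(2,2).
Cofactor C_22 = (-1)^(2+2) * minor(2,2) = 28
Entry delta = 4 - 3 = 1
Det delta = 1 * 28 = 28
New det = 218 + 28 = 246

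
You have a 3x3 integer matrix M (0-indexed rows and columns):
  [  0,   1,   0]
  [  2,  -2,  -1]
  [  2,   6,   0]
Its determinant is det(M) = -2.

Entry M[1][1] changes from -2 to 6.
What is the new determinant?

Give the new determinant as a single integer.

Answer: -2

Derivation:
det is linear in row 1: changing M[1][1] by delta changes det by delta * cofactor(1,1).
Cofactor C_11 = (-1)^(1+1) * minor(1,1) = 0
Entry delta = 6 - -2 = 8
Det delta = 8 * 0 = 0
New det = -2 + 0 = -2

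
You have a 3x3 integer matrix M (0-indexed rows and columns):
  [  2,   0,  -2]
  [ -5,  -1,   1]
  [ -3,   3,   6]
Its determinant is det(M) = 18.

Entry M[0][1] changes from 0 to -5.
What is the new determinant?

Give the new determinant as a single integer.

det is linear in row 0: changing M[0][1] by delta changes det by delta * cofactor(0,1).
Cofactor C_01 = (-1)^(0+1) * minor(0,1) = 27
Entry delta = -5 - 0 = -5
Det delta = -5 * 27 = -135
New det = 18 + -135 = -117

Answer: -117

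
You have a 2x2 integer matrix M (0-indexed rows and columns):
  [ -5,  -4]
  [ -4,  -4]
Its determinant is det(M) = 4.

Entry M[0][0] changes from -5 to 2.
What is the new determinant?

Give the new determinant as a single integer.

det is linear in row 0: changing M[0][0] by delta changes det by delta * cofactor(0,0).
Cofactor C_00 = (-1)^(0+0) * minor(0,0) = -4
Entry delta = 2 - -5 = 7
Det delta = 7 * -4 = -28
New det = 4 + -28 = -24

Answer: -24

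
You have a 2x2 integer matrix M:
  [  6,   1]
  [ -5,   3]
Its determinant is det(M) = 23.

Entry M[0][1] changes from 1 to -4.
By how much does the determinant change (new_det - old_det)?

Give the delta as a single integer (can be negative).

Cofactor C_01 = 5
Entry delta = -4 - 1 = -5
Det delta = entry_delta * cofactor = -5 * 5 = -25

Answer: -25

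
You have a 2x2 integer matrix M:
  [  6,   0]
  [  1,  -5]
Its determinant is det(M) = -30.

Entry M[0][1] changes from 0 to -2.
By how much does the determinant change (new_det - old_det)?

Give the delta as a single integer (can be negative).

Answer: 2

Derivation:
Cofactor C_01 = -1
Entry delta = -2 - 0 = -2
Det delta = entry_delta * cofactor = -2 * -1 = 2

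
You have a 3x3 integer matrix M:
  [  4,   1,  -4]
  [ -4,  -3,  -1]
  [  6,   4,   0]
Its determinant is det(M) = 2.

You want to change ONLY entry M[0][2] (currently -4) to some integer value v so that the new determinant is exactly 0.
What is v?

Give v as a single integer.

det is linear in entry M[0][2]: det = old_det + (v - -4) * C_02
Cofactor C_02 = 2
Want det = 0: 2 + (v - -4) * 2 = 0
  (v - -4) = -2 / 2 = -1
  v = -4 + (-1) = -5

Answer: -5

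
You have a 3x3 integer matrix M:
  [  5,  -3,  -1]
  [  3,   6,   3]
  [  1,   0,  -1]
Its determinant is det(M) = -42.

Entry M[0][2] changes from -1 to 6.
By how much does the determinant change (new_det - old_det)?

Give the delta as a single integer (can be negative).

Cofactor C_02 = -6
Entry delta = 6 - -1 = 7
Det delta = entry_delta * cofactor = 7 * -6 = -42

Answer: -42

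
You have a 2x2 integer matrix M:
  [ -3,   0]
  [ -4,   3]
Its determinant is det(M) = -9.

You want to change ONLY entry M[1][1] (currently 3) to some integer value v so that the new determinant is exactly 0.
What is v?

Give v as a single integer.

Answer: 0

Derivation:
det is linear in entry M[1][1]: det = old_det + (v - 3) * C_11
Cofactor C_11 = -3
Want det = 0: -9 + (v - 3) * -3 = 0
  (v - 3) = 9 / -3 = -3
  v = 3 + (-3) = 0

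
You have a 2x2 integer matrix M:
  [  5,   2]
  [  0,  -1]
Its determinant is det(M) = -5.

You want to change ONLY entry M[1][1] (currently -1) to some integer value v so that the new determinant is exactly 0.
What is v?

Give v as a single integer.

Answer: 0

Derivation:
det is linear in entry M[1][1]: det = old_det + (v - -1) * C_11
Cofactor C_11 = 5
Want det = 0: -5 + (v - -1) * 5 = 0
  (v - -1) = 5 / 5 = 1
  v = -1 + (1) = 0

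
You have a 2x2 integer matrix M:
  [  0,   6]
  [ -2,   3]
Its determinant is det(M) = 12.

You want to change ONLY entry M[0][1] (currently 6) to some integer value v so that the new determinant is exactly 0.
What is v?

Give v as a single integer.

Answer: 0

Derivation:
det is linear in entry M[0][1]: det = old_det + (v - 6) * C_01
Cofactor C_01 = 2
Want det = 0: 12 + (v - 6) * 2 = 0
  (v - 6) = -12 / 2 = -6
  v = 6 + (-6) = 0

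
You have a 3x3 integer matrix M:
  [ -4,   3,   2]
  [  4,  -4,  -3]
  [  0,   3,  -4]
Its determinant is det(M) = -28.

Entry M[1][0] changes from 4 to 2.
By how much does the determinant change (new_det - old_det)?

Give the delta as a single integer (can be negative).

Cofactor C_10 = 18
Entry delta = 2 - 4 = -2
Det delta = entry_delta * cofactor = -2 * 18 = -36

Answer: -36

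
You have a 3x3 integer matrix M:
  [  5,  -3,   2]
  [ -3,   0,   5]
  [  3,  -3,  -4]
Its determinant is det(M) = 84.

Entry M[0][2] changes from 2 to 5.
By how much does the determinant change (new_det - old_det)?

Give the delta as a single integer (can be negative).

Answer: 27

Derivation:
Cofactor C_02 = 9
Entry delta = 5 - 2 = 3
Det delta = entry_delta * cofactor = 3 * 9 = 27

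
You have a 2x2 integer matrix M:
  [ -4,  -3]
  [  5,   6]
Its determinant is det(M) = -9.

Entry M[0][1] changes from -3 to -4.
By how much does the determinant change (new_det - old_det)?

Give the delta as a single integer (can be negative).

Answer: 5

Derivation:
Cofactor C_01 = -5
Entry delta = -4 - -3 = -1
Det delta = entry_delta * cofactor = -1 * -5 = 5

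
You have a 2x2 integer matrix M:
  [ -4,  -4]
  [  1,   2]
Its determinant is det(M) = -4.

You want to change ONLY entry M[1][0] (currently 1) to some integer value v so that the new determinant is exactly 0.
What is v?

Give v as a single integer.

det is linear in entry M[1][0]: det = old_det + (v - 1) * C_10
Cofactor C_10 = 4
Want det = 0: -4 + (v - 1) * 4 = 0
  (v - 1) = 4 / 4 = 1
  v = 1 + (1) = 2

Answer: 2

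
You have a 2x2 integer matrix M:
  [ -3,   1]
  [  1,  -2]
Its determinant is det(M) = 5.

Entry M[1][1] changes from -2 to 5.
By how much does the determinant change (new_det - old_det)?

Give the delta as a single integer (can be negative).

Answer: -21

Derivation:
Cofactor C_11 = -3
Entry delta = 5 - -2 = 7
Det delta = entry_delta * cofactor = 7 * -3 = -21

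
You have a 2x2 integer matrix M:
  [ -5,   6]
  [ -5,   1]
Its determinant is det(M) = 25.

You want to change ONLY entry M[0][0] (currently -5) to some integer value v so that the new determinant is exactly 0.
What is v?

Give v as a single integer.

Answer: -30

Derivation:
det is linear in entry M[0][0]: det = old_det + (v - -5) * C_00
Cofactor C_00 = 1
Want det = 0: 25 + (v - -5) * 1 = 0
  (v - -5) = -25 / 1 = -25
  v = -5 + (-25) = -30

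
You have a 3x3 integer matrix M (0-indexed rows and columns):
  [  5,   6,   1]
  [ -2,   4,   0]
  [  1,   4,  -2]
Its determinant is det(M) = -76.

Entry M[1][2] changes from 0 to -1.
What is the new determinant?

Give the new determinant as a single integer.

Answer: -62

Derivation:
det is linear in row 1: changing M[1][2] by delta changes det by delta * cofactor(1,2).
Cofactor C_12 = (-1)^(1+2) * minor(1,2) = -14
Entry delta = -1 - 0 = -1
Det delta = -1 * -14 = 14
New det = -76 + 14 = -62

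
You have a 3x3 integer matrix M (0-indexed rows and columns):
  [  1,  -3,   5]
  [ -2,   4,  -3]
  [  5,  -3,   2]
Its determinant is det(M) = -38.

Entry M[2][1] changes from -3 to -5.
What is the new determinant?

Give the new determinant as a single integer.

Answer: -24

Derivation:
det is linear in row 2: changing M[2][1] by delta changes det by delta * cofactor(2,1).
Cofactor C_21 = (-1)^(2+1) * minor(2,1) = -7
Entry delta = -5 - -3 = -2
Det delta = -2 * -7 = 14
New det = -38 + 14 = -24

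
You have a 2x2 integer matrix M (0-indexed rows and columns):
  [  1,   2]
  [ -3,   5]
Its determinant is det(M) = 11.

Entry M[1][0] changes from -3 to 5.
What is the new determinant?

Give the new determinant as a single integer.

det is linear in row 1: changing M[1][0] by delta changes det by delta * cofactor(1,0).
Cofactor C_10 = (-1)^(1+0) * minor(1,0) = -2
Entry delta = 5 - -3 = 8
Det delta = 8 * -2 = -16
New det = 11 + -16 = -5

Answer: -5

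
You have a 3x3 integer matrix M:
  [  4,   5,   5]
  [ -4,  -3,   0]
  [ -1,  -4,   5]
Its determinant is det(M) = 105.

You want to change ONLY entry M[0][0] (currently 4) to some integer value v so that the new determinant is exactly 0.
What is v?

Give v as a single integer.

Answer: 11

Derivation:
det is linear in entry M[0][0]: det = old_det + (v - 4) * C_00
Cofactor C_00 = -15
Want det = 0: 105 + (v - 4) * -15 = 0
  (v - 4) = -105 / -15 = 7
  v = 4 + (7) = 11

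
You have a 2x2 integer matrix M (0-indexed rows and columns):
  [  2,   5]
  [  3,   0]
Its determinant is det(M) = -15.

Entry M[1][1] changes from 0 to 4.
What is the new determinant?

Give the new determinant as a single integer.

det is linear in row 1: changing M[1][1] by delta changes det by delta * cofactor(1,1).
Cofactor C_11 = (-1)^(1+1) * minor(1,1) = 2
Entry delta = 4 - 0 = 4
Det delta = 4 * 2 = 8
New det = -15 + 8 = -7

Answer: -7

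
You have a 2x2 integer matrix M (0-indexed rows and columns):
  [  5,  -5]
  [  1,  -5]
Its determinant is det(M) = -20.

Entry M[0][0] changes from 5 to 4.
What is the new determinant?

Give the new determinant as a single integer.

det is linear in row 0: changing M[0][0] by delta changes det by delta * cofactor(0,0).
Cofactor C_00 = (-1)^(0+0) * minor(0,0) = -5
Entry delta = 4 - 5 = -1
Det delta = -1 * -5 = 5
New det = -20 + 5 = -15

Answer: -15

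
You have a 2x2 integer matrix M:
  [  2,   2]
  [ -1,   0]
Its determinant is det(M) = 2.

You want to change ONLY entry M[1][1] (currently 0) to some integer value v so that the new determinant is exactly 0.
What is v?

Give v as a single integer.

Answer: -1

Derivation:
det is linear in entry M[1][1]: det = old_det + (v - 0) * C_11
Cofactor C_11 = 2
Want det = 0: 2 + (v - 0) * 2 = 0
  (v - 0) = -2 / 2 = -1
  v = 0 + (-1) = -1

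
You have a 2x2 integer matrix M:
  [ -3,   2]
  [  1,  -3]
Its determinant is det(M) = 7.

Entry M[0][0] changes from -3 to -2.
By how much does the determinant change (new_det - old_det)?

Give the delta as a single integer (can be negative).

Answer: -3

Derivation:
Cofactor C_00 = -3
Entry delta = -2 - -3 = 1
Det delta = entry_delta * cofactor = 1 * -3 = -3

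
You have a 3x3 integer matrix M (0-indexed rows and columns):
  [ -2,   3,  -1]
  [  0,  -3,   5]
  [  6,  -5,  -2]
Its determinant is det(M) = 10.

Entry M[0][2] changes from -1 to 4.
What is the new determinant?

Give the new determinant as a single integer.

det is linear in row 0: changing M[0][2] by delta changes det by delta * cofactor(0,2).
Cofactor C_02 = (-1)^(0+2) * minor(0,2) = 18
Entry delta = 4 - -1 = 5
Det delta = 5 * 18 = 90
New det = 10 + 90 = 100

Answer: 100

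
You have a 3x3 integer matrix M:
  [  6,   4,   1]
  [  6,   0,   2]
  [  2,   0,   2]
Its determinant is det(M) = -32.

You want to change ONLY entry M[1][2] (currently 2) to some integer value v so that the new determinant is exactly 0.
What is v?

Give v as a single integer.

det is linear in entry M[1][2]: det = old_det + (v - 2) * C_12
Cofactor C_12 = 8
Want det = 0: -32 + (v - 2) * 8 = 0
  (v - 2) = 32 / 8 = 4
  v = 2 + (4) = 6

Answer: 6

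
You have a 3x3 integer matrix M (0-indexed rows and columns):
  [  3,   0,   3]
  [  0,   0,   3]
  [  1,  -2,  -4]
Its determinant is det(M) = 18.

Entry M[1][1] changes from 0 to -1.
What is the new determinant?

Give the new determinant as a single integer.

det is linear in row 1: changing M[1][1] by delta changes det by delta * cofactor(1,1).
Cofactor C_11 = (-1)^(1+1) * minor(1,1) = -15
Entry delta = -1 - 0 = -1
Det delta = -1 * -15 = 15
New det = 18 + 15 = 33

Answer: 33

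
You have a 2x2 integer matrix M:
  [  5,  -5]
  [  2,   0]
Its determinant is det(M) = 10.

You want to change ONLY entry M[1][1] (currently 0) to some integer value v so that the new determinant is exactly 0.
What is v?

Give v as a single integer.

det is linear in entry M[1][1]: det = old_det + (v - 0) * C_11
Cofactor C_11 = 5
Want det = 0: 10 + (v - 0) * 5 = 0
  (v - 0) = -10 / 5 = -2
  v = 0 + (-2) = -2

Answer: -2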